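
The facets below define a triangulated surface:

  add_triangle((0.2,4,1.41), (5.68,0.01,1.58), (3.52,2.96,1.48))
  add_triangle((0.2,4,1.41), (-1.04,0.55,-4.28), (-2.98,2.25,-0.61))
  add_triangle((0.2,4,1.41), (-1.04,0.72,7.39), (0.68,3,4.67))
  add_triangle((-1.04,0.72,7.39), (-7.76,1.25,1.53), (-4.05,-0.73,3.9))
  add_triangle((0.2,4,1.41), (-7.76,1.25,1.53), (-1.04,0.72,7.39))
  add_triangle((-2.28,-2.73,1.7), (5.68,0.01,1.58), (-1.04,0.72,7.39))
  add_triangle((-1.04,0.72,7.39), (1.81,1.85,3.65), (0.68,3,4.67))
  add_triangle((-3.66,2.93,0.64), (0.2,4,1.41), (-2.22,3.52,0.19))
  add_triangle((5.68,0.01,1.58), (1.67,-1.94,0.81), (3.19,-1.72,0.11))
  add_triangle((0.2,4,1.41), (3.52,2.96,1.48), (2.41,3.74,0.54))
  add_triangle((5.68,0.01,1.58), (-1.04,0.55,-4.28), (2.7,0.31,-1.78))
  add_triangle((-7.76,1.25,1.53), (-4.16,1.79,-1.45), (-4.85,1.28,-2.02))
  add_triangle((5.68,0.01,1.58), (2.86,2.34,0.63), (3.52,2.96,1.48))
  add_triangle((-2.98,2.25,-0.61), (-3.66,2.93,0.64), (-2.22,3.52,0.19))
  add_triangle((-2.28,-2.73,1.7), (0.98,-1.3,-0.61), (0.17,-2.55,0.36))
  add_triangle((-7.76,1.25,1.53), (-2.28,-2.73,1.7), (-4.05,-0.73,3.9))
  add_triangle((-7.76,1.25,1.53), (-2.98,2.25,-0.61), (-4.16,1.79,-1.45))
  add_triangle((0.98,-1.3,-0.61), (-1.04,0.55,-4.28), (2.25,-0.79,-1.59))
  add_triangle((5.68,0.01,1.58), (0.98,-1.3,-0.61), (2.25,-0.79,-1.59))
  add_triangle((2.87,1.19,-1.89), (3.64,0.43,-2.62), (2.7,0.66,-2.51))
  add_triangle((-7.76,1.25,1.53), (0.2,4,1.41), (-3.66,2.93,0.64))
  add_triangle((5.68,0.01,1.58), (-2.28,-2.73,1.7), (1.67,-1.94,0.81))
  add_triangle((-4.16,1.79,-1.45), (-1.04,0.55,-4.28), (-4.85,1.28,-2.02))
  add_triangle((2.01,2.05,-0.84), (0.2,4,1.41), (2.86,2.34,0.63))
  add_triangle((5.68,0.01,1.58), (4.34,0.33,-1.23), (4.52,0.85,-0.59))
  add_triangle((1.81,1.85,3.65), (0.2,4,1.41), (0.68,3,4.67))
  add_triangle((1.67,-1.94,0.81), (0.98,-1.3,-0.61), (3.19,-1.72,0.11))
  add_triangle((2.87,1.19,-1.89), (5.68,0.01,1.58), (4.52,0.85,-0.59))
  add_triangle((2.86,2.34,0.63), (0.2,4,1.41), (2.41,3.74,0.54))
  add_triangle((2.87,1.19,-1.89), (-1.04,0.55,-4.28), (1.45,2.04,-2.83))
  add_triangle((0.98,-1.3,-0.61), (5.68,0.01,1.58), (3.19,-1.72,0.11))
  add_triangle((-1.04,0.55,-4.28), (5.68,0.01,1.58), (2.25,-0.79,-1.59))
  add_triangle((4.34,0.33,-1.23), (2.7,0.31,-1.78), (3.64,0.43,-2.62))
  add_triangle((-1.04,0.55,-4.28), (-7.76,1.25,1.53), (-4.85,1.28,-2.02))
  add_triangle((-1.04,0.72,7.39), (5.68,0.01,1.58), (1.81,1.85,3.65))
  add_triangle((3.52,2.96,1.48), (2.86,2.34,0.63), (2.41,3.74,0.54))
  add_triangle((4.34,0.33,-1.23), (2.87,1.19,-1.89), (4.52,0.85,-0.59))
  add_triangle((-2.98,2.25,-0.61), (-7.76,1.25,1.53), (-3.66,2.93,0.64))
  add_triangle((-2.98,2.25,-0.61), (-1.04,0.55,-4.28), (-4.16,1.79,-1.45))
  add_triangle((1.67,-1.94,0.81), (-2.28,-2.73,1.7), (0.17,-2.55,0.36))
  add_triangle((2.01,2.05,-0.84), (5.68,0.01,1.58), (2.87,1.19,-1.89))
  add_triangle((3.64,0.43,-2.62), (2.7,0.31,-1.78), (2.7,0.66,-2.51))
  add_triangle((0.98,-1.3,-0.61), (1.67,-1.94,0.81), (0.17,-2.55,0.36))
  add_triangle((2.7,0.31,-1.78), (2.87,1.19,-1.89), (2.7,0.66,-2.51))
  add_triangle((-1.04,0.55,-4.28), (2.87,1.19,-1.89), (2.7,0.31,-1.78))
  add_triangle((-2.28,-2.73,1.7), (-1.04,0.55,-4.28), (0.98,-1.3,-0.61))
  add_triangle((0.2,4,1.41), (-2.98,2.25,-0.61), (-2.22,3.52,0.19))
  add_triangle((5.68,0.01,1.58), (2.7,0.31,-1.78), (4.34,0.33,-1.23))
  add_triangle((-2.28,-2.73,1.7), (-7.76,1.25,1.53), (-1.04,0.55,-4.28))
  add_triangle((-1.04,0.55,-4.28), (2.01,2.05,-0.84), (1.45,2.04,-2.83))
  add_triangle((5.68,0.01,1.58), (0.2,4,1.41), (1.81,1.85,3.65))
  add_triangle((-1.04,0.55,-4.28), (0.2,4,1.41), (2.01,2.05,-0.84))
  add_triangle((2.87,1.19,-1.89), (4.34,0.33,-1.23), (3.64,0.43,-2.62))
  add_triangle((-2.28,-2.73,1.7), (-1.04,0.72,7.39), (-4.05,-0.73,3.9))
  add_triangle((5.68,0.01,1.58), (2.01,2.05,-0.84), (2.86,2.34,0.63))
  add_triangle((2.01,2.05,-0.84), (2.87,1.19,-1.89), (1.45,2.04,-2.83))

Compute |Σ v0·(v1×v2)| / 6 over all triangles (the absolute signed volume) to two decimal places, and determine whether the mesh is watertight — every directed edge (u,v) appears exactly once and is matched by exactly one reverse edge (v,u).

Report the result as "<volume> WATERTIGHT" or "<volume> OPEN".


228.52 WATERTIGHT

Per-triangle v0·(v1×v2)/6:
  t1: +1.8908
  t2: +8.2251
  t3: +5.1128
  t4: +15.0620
  t5: +36.4338
  t6: +21.4122
  t7: +4.8225
  t8: +2.0391
  t9: +1.9941
  t10: +2.3968
  t11: -0.1690
  t12: +2.8464
  t13: +1.5700
  t14: +1.2189
  t15: +0.3312
  t16: +10.1882
  t17: +3.4623
  t18: +1.7920
  t19: +2.0672
  t20: +0.3289
  t21: +4.8131
  t22: +3.4019
  t23: +2.2151
  t24: +2.6097
  t25: +1.3791
  t26: +3.0771
  t27: +0.6645
  t28: -0.0707
  t29: -1.1346
  t30: +2.5368
  t31: +0.4839
  t32: +4.1571
  t33: -0.0078
  t34: +1.4208
  t35: +11.2757
  t36: +0.5935
  t37: +0.8800
  t38: +3.4381
  t39: +2.6590
  t40: +1.4217
  t41: +3.6387
  t42: -0.0307
  t43: +0.7231
  t44: -0.2830
  t45: +1.9234
  t46: +4.6693
  t47: +0.0749
  t48: +0.0681
  t49: +17.3477
  t50: +0.3138
  t51: +9.5459
  t52: +6.8013
  t53: +0.9972
  t54: +9.6967
  t55: +2.7719
  t56: +1.4241
Σ = +228.5216 → |volume| = 228.52

Directed edges: 168 total, each appears once with its reverse present → watertight.


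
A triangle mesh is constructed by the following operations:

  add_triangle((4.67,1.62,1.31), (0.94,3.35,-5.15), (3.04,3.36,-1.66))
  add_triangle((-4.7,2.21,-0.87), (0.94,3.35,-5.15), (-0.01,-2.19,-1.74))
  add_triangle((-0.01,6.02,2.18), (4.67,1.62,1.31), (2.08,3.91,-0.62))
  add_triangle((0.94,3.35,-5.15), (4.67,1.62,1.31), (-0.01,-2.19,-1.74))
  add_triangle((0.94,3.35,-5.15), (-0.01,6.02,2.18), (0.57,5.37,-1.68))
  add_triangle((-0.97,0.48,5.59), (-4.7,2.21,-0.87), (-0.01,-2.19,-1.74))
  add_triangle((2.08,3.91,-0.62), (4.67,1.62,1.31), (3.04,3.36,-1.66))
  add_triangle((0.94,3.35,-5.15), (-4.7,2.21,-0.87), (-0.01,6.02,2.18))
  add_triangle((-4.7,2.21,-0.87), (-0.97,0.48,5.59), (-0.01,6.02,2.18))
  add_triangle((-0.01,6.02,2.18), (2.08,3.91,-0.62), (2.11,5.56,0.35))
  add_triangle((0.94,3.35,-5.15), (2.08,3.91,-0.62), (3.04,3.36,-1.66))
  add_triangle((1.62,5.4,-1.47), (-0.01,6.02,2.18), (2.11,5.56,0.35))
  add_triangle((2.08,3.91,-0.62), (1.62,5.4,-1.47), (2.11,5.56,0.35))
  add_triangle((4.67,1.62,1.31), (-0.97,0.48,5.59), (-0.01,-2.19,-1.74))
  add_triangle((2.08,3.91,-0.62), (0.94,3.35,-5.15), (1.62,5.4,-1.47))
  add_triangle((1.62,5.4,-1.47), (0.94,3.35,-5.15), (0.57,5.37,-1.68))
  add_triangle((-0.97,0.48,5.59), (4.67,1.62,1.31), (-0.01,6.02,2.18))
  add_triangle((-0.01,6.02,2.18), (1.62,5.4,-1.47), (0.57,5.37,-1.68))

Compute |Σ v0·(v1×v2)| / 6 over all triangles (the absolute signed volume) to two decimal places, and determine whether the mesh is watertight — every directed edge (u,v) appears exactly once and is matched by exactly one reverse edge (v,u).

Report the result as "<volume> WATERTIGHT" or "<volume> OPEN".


Per-triangle v0·(v1×v2)/6:
  t1: +3.8002
  t2: +14.3159
  t3: +11.0592
  t4: +13.3020
  t5: +0.2573
  t6: +9.8864
  t7: +4.0764
  t8: +31.5676
  t9: +27.1452
  t10: -0.8467
  t11: +4.3887
  t12: +4.5649
  t13: +1.3444
  t14: +8.8724
  t15: +3.4335
  t16: +3.9579
  t17: +26.0959
  t18: +3.9344
Σ = +171.1557 → |volume| = 171.16

Directed edges: 54 total, each appears once with its reverse present → watertight.

171.16 WATERTIGHT


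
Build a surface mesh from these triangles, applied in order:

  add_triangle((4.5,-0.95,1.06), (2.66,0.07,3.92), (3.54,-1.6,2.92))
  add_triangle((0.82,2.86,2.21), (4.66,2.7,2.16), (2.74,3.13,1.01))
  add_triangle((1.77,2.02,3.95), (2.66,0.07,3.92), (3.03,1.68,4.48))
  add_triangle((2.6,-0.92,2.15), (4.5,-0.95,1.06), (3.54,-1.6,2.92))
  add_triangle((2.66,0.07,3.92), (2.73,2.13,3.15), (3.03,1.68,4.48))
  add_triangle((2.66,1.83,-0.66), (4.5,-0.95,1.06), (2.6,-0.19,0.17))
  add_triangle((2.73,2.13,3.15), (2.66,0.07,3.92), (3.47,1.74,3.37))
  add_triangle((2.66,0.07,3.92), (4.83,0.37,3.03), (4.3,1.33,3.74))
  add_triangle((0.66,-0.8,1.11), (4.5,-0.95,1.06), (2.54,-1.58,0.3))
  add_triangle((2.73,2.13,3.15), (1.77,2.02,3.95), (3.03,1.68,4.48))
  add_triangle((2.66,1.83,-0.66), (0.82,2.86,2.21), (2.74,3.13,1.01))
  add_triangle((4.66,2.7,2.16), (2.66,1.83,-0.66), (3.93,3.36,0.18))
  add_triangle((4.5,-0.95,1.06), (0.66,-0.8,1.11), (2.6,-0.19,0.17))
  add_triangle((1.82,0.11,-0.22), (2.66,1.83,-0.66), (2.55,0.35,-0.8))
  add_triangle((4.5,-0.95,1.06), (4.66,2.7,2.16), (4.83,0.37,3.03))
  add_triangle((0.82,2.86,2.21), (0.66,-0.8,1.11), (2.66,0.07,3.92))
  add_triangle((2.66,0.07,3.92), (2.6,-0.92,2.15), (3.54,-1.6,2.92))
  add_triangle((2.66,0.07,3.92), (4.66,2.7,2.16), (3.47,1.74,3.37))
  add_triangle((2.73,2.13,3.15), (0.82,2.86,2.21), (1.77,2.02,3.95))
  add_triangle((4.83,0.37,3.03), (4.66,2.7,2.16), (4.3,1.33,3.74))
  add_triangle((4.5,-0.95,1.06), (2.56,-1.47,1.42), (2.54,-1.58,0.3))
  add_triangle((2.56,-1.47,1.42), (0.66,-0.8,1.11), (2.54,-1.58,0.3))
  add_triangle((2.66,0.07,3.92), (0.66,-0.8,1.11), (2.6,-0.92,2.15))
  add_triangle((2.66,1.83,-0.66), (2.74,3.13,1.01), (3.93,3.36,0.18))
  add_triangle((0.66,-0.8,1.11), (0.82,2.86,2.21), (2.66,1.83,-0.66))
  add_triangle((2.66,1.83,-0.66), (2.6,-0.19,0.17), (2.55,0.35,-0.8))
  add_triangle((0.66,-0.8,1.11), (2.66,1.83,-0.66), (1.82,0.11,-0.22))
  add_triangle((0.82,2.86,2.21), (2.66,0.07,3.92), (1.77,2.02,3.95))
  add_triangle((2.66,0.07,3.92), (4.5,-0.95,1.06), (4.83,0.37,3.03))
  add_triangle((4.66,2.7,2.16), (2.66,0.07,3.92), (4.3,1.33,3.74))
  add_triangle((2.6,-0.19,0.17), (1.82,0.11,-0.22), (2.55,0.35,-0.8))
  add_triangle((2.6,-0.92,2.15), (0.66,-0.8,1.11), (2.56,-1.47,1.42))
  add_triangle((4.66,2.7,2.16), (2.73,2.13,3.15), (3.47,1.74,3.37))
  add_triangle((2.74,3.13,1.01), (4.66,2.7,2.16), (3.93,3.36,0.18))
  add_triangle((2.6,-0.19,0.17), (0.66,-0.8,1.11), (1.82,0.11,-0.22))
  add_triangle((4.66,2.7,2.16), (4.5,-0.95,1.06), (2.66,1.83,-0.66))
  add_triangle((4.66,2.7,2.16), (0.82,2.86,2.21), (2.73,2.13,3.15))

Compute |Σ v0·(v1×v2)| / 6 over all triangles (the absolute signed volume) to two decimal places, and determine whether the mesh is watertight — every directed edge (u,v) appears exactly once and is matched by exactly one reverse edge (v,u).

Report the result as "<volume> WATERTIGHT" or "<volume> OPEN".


34.49 OPEN

Per-triangle v0·(v1×v2)/6:
  t1: +3.0943
  t2: +2.6738
  t3: +0.9389
  t4: -0.4026
  t5: +0.6329
  t6: +0.4473
  t7: +0.9528
  t8: +1.9256
  t9: -0.8951
  t10: +0.8798
  t11: +0.3879
  t12: +1.2240
  t13: -0.0377
  t14: -0.2289
  t15: +4.1208
  t16: +0.5358
  t17: -0.2558
  t18: +1.4483
  t19: +1.5597
  t20: +2.5811
  t21: +0.8475
  t22: +0.2378
  t23: +0.6695
  t24: +0.1459
  t25: -2.6383
  t26: +0.6542
  t27: -0.5162
  t28: -0.8119
  t29: +2.5363
  t30: +0.4278
  t31: -0.0230
  t32: +0.3090
  t33: +1.1460
  t34: +1.7479
  t35: -0.0019
  t36: +5.4600
  t37: +2.7116
Σ = +34.4853 → |volume| = 34.49

Directed edges: 111 total; 3 unmatched, e.g. (2.6,-0.92,2.15)→(4.5,-0.95,1.06) → open.


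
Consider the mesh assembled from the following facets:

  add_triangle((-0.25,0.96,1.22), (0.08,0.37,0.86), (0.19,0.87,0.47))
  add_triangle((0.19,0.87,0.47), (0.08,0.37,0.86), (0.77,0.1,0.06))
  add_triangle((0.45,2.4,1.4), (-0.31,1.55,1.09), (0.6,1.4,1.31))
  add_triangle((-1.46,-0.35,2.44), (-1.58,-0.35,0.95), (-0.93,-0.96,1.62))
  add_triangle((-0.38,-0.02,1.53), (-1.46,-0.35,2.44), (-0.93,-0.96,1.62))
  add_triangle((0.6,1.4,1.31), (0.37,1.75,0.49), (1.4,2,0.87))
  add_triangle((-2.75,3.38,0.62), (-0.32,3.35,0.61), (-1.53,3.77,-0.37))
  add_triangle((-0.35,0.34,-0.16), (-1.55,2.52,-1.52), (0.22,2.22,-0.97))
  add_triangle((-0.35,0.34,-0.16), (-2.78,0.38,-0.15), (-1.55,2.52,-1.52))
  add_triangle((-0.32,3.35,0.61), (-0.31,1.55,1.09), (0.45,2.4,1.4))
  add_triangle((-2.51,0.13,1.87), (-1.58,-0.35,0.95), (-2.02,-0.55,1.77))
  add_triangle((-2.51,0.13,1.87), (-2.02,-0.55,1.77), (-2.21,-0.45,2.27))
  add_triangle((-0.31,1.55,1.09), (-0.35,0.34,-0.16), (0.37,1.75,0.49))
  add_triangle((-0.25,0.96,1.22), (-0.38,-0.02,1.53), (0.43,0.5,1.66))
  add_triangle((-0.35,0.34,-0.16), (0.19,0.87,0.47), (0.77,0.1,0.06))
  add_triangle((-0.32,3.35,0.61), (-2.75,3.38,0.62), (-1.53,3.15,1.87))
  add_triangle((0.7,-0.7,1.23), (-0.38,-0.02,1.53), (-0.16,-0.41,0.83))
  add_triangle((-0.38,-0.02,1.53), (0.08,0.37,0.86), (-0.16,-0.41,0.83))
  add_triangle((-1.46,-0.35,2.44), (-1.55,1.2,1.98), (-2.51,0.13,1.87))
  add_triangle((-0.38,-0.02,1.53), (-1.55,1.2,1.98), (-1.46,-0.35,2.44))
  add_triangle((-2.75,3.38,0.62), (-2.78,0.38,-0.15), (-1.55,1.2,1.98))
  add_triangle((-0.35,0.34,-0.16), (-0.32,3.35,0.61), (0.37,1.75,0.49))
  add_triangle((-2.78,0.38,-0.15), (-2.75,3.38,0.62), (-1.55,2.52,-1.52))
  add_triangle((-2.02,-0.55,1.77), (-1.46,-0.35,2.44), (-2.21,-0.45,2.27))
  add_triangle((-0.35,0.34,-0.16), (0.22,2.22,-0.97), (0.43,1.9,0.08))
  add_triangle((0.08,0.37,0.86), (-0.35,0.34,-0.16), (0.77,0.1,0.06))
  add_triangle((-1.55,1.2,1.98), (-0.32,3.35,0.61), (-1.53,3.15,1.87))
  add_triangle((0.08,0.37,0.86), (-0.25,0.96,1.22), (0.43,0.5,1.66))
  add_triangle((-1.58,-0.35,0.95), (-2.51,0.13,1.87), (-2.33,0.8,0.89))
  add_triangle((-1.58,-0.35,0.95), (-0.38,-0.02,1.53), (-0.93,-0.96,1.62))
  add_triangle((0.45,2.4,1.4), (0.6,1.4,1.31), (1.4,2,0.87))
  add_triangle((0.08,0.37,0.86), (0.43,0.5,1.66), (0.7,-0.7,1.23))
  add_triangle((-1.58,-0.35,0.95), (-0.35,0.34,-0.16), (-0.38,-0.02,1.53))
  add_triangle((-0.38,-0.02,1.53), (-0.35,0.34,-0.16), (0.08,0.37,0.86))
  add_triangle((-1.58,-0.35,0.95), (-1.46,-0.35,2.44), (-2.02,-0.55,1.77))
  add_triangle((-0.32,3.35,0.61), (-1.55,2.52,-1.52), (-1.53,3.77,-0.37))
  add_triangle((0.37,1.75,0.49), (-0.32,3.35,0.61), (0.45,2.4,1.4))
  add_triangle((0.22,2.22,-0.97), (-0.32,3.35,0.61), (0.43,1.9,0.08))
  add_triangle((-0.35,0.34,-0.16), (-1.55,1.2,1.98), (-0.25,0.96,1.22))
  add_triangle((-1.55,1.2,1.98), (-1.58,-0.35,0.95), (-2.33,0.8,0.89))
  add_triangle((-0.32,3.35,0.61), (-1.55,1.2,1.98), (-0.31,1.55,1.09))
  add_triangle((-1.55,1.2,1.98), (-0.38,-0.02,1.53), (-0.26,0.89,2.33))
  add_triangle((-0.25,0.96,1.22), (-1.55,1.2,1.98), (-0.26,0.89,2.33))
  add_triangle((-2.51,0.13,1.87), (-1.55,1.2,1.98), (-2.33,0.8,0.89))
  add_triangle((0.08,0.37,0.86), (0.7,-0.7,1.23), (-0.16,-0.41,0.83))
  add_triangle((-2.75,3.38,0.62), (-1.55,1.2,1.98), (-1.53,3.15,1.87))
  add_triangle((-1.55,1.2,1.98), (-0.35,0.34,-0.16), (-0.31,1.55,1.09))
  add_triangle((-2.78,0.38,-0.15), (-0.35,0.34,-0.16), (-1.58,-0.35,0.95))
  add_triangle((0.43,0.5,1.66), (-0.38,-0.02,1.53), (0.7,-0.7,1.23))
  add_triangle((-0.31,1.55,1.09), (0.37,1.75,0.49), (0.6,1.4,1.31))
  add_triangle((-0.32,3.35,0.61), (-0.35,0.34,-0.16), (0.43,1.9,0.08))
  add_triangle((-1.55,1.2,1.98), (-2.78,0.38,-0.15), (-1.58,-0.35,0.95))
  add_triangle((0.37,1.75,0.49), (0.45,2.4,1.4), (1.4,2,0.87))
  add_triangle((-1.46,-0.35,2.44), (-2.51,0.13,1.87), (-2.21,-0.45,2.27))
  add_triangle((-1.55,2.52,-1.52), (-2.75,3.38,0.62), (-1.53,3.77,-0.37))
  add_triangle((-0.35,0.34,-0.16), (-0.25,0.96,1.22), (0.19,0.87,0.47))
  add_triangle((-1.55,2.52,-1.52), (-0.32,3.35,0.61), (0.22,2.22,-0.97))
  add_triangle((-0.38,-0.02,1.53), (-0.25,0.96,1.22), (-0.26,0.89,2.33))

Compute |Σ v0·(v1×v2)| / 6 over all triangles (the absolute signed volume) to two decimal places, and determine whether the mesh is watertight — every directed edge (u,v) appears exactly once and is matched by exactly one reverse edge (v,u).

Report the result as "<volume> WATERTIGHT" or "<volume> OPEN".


Per-triangle v0·(v1×v2)/6:
  t1: +0.0439
  t2: +0.0716
  t3: +0.1436
  t4: +0.3027
  t5: +0.1616
  t6: -0.2341
  t7: +1.4346
  t8: -0.0519
  t9: -0.0435
  t10: +0.3934
  t11: +0.1101
  t12: +0.1082
  t13: -0.1282
  t14: +0.2026
  t15: +0.0369
  t16: +1.7537
  t17: +0.0943
  t18: -0.0344
  t19: +0.7804
  t20: +0.3528
  t21: +2.5206
  t22: +0.0362
  t23: +2.8210
  t24: +0.0540
  t25: -0.1282
  t26: -0.0484
  t27: +0.1699
  t28: -0.0060
  t29: +0.2174
  t30: -0.2763
  t31: +0.2423
  t32: -0.0306
  t33: -0.1494
  t34: -0.0632
  t35: -0.0383
  t36: +0.5203
  t37: +0.2238
  t38: +0.4050
  t39: +0.1363
  t40: -0.5709
  t41: +0.4881
  t42: +0.3480
  t43: +0.2353
  t44: +0.6307
  t45: -0.1062
  t46: +1.4416
  t47: -0.2178
  t48: -0.1031
  t49: +0.2807
  t50: -0.2289
  t51: -0.1229
  t52: +1.0151
  t53: +0.2127
  t54: +0.2083
  t55: +1.4175
  t56: +0.0661
  t57: +1.4820
  t58: -0.0669
Σ = +18.5140 → |volume| = 18.51

Directed edges: 174 total, each appears once with its reverse present → watertight.

18.51 WATERTIGHT


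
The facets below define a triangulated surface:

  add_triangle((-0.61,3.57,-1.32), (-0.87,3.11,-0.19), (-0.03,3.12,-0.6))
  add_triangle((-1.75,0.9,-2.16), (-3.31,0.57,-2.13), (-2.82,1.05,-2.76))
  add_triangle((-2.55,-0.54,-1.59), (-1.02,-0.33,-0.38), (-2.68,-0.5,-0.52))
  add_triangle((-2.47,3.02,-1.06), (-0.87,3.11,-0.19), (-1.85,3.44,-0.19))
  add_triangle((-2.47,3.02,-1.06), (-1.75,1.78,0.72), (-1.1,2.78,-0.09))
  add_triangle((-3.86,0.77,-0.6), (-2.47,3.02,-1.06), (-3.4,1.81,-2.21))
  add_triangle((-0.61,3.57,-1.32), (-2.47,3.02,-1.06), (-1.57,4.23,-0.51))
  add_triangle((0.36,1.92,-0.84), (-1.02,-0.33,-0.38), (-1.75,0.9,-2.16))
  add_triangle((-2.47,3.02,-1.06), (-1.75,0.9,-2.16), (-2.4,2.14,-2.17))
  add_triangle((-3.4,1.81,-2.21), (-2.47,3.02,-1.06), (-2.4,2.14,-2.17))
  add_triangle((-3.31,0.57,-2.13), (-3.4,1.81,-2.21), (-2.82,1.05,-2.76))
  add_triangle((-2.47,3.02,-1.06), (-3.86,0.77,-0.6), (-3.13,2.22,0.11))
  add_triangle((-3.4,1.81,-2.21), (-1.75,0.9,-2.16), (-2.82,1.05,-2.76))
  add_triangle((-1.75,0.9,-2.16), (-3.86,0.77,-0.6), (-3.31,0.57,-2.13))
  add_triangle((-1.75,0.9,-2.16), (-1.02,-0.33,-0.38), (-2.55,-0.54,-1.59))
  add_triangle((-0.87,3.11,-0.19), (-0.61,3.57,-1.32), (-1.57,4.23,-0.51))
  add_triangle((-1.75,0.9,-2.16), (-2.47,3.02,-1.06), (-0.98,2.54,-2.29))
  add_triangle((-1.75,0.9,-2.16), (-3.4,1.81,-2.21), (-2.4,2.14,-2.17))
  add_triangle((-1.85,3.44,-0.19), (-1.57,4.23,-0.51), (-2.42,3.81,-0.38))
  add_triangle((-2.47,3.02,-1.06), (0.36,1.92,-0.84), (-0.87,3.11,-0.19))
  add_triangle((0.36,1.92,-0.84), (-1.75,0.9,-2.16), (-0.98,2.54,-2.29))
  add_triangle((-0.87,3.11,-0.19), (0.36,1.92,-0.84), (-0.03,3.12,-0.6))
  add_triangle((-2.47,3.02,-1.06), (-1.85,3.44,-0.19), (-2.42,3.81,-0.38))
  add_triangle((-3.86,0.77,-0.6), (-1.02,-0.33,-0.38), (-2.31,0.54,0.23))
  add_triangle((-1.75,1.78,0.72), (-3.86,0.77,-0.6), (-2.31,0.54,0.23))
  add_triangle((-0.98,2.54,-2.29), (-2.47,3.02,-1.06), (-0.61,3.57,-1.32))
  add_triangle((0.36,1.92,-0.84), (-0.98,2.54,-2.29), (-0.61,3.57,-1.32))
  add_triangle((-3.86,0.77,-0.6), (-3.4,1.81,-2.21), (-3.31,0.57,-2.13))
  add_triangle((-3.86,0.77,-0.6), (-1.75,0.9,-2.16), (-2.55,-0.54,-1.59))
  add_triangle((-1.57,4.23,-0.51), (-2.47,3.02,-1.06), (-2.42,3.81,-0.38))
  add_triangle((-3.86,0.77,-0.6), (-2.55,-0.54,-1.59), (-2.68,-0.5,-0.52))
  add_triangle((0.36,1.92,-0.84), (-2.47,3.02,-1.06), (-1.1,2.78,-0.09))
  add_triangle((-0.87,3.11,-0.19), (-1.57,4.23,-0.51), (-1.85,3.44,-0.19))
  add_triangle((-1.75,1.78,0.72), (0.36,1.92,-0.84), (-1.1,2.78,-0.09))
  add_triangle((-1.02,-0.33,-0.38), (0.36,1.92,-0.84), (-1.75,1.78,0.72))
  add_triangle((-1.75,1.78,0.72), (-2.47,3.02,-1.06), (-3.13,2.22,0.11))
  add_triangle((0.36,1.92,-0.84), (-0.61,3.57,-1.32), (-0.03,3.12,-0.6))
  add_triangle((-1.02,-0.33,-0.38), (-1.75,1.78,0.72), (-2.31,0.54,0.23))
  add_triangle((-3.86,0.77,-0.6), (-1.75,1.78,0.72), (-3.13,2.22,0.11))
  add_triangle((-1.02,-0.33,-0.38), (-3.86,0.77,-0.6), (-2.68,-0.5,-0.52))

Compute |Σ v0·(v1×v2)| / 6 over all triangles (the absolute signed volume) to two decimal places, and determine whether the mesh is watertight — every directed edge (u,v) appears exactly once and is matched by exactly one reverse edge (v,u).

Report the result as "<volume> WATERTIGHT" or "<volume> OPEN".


16.87 WATERTIGHT

Per-triangle v0·(v1×v2)/6:
  t1: +0.3989
  t2: +0.0097
  t3: +0.0631
  t4: -0.4198
  t5: +0.9256
  t6: +2.2417
  t7: +1.1969
  t8: -0.2196
  t9: -0.1210
  t10: +0.8560
  t11: +0.6317
  t12: +1.6639
  t13: +0.2448
  t14: -0.6822
  t15: -0.0865
  t16: +0.2715
  t17: +1.7323
  t18: +0.5106
  t19: +0.1273
  t20: -1.0159
  t21: +0.0993
  t22: -0.1253
  t23: -0.1078
  t24: +0.1909
  t25: +0.4917
  t26: +1.5889
  t27: +0.5953
  t28: +1.2739
  t29: +1.6968
  t30: +0.5690
  t31: +0.7247
  t32: +0.9587
  t33: +0.1198
  t34: +0.0266
  t35: -0.8092
  t36: +0.7579
  t37: +0.2656
  t38: -0.1347
  t39: +0.4692
  t40: -0.1119
Σ = +16.8684 → |volume| = 16.87

Directed edges: 120 total, each appears once with its reverse present → watertight.


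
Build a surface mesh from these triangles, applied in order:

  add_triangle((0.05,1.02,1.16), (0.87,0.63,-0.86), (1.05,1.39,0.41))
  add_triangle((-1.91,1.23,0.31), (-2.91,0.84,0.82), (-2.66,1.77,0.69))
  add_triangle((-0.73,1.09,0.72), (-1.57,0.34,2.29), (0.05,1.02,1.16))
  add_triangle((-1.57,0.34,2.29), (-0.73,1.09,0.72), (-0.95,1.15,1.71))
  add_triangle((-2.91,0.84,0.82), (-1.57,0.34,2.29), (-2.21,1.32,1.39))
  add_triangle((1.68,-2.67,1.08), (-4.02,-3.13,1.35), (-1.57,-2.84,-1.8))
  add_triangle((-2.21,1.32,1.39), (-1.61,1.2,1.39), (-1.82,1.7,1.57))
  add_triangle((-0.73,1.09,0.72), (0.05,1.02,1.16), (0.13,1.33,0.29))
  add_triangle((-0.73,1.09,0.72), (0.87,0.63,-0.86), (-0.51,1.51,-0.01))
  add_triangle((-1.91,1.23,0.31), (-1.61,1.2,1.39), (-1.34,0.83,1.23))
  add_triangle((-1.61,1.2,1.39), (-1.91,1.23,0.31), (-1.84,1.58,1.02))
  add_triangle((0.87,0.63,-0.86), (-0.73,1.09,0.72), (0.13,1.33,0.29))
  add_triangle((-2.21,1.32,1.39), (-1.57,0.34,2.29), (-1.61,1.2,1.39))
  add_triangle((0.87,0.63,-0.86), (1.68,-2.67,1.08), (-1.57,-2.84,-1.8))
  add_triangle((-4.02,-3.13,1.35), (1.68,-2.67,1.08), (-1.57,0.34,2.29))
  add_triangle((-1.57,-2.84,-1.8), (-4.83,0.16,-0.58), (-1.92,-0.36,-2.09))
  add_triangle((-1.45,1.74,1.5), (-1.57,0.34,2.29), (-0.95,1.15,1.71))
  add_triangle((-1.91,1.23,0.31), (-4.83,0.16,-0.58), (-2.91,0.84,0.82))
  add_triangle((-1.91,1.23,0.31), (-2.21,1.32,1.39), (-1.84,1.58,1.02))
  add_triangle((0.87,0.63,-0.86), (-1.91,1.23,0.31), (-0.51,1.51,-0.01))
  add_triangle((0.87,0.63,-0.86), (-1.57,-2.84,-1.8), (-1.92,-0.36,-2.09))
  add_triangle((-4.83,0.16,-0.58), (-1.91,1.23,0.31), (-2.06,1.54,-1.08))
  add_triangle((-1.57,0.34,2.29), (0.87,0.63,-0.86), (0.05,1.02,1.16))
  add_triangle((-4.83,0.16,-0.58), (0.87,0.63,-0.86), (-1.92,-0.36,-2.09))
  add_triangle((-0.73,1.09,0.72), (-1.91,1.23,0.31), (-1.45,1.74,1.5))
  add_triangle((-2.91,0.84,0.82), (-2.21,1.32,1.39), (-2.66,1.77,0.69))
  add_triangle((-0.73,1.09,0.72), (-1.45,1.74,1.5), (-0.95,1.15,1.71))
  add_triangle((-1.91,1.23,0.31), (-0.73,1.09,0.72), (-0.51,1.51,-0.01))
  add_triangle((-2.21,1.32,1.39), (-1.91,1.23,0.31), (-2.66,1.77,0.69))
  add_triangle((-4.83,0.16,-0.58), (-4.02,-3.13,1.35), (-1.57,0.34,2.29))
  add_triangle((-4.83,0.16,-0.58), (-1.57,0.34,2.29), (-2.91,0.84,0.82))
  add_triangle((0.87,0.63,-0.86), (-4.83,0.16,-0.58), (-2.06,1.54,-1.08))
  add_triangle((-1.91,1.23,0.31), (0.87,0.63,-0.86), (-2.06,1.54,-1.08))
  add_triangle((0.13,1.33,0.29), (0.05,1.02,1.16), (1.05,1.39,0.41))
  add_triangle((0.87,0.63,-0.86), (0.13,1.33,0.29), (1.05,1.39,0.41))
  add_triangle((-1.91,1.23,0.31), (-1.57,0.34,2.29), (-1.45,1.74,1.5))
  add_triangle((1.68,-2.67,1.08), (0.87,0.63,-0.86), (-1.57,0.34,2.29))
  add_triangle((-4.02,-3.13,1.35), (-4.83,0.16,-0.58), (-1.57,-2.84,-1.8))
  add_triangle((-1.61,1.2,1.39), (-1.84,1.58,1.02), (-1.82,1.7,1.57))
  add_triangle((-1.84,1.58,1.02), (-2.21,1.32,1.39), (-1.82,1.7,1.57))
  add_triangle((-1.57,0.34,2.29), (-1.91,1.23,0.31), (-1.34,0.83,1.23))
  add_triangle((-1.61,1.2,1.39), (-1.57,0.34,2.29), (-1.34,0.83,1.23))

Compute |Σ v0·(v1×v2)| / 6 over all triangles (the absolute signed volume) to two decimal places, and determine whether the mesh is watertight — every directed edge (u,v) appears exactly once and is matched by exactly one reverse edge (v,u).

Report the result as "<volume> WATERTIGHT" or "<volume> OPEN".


Per-triangle v0·(v1×v2)/6:
  t1: -0.0961
  t2: +0.0913
  t3: +0.3936
  t4: -0.1643
  t5: +0.6533
  t6: +7.9847
  t7: +0.0479
  t8: +0.1685
  t9: +0.1202
  t10: -0.0644
  t11: -0.1045
  t12: +0.0985
  t13: +0.1974
  t14: +2.5658
  t15: +6.4194
  t16: +3.7794
  t17: +0.2730
  t18: +0.7755
  t19: +0.1534
  t20: +0.2352
  t21: +1.4856
  t22: +1.4210
  t23: -0.1537
  t24: +1.3150
  t25: +0.0952
  t26: +0.3926
  t27: +0.0377
  t28: +0.2446
  t29: -0.0272
  t30: +6.9356
  t31: +1.2125
  t32: +0.7011
  t33: +0.4871
  t34: +0.1912
  t35: +0.2213
  t36: +0.7925
  t37: +1.0028
  t38: +8.4998
  t39: -0.0523
  t40: +0.1063
  t41: -0.1950
  t42: -0.0260
Σ = +48.2157 → |volume| = 48.22

Directed edges: 126 total, each appears once with its reverse present → watertight.

48.22 WATERTIGHT


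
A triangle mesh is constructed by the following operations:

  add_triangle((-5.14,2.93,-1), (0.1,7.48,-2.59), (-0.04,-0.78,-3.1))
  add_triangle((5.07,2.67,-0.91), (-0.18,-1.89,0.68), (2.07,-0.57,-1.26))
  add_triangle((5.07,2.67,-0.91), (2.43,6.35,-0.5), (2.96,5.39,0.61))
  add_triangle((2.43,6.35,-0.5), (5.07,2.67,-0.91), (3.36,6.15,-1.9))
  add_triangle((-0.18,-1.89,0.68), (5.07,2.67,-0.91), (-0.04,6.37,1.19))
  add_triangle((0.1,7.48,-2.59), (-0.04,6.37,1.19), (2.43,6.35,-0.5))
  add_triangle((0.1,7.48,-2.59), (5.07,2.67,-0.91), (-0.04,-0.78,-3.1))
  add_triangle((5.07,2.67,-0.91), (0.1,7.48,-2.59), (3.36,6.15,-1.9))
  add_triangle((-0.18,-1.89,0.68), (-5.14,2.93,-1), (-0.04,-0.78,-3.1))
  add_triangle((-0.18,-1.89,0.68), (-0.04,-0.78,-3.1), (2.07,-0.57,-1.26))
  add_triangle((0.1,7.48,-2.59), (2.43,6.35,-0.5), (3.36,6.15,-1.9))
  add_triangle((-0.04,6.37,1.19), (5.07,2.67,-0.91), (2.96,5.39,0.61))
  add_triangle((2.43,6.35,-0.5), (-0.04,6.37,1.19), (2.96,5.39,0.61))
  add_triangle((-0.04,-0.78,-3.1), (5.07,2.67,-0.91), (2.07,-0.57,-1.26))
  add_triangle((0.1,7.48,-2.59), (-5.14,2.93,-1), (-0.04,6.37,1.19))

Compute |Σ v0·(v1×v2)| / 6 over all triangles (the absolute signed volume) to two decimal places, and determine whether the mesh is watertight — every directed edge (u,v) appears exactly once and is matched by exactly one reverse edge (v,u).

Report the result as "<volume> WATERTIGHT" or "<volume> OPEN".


Per-triangle v0·(v1×v2)/6:
  t1: +21.7601
  t2: +2.2563
  t3: +5.0964
  t4: +5.3202
  t5: +5.2921
  t6: +10.1925
  t7: +21.1504
  t8: +1.3810
  t9: +5.7702
  t10: +2.2463
  t11: +6.2706
  t12: -2.3342
  t13: +4.3189
  t14: +3.7890
  t15: +21.9225
Σ = +114.4323 → |volume| = 114.43

Directed edges: 45 total; 3 unmatched, e.g. (-0.04,6.37,1.19)→(-0.18,-1.89,0.68) → open.

114.43 OPEN


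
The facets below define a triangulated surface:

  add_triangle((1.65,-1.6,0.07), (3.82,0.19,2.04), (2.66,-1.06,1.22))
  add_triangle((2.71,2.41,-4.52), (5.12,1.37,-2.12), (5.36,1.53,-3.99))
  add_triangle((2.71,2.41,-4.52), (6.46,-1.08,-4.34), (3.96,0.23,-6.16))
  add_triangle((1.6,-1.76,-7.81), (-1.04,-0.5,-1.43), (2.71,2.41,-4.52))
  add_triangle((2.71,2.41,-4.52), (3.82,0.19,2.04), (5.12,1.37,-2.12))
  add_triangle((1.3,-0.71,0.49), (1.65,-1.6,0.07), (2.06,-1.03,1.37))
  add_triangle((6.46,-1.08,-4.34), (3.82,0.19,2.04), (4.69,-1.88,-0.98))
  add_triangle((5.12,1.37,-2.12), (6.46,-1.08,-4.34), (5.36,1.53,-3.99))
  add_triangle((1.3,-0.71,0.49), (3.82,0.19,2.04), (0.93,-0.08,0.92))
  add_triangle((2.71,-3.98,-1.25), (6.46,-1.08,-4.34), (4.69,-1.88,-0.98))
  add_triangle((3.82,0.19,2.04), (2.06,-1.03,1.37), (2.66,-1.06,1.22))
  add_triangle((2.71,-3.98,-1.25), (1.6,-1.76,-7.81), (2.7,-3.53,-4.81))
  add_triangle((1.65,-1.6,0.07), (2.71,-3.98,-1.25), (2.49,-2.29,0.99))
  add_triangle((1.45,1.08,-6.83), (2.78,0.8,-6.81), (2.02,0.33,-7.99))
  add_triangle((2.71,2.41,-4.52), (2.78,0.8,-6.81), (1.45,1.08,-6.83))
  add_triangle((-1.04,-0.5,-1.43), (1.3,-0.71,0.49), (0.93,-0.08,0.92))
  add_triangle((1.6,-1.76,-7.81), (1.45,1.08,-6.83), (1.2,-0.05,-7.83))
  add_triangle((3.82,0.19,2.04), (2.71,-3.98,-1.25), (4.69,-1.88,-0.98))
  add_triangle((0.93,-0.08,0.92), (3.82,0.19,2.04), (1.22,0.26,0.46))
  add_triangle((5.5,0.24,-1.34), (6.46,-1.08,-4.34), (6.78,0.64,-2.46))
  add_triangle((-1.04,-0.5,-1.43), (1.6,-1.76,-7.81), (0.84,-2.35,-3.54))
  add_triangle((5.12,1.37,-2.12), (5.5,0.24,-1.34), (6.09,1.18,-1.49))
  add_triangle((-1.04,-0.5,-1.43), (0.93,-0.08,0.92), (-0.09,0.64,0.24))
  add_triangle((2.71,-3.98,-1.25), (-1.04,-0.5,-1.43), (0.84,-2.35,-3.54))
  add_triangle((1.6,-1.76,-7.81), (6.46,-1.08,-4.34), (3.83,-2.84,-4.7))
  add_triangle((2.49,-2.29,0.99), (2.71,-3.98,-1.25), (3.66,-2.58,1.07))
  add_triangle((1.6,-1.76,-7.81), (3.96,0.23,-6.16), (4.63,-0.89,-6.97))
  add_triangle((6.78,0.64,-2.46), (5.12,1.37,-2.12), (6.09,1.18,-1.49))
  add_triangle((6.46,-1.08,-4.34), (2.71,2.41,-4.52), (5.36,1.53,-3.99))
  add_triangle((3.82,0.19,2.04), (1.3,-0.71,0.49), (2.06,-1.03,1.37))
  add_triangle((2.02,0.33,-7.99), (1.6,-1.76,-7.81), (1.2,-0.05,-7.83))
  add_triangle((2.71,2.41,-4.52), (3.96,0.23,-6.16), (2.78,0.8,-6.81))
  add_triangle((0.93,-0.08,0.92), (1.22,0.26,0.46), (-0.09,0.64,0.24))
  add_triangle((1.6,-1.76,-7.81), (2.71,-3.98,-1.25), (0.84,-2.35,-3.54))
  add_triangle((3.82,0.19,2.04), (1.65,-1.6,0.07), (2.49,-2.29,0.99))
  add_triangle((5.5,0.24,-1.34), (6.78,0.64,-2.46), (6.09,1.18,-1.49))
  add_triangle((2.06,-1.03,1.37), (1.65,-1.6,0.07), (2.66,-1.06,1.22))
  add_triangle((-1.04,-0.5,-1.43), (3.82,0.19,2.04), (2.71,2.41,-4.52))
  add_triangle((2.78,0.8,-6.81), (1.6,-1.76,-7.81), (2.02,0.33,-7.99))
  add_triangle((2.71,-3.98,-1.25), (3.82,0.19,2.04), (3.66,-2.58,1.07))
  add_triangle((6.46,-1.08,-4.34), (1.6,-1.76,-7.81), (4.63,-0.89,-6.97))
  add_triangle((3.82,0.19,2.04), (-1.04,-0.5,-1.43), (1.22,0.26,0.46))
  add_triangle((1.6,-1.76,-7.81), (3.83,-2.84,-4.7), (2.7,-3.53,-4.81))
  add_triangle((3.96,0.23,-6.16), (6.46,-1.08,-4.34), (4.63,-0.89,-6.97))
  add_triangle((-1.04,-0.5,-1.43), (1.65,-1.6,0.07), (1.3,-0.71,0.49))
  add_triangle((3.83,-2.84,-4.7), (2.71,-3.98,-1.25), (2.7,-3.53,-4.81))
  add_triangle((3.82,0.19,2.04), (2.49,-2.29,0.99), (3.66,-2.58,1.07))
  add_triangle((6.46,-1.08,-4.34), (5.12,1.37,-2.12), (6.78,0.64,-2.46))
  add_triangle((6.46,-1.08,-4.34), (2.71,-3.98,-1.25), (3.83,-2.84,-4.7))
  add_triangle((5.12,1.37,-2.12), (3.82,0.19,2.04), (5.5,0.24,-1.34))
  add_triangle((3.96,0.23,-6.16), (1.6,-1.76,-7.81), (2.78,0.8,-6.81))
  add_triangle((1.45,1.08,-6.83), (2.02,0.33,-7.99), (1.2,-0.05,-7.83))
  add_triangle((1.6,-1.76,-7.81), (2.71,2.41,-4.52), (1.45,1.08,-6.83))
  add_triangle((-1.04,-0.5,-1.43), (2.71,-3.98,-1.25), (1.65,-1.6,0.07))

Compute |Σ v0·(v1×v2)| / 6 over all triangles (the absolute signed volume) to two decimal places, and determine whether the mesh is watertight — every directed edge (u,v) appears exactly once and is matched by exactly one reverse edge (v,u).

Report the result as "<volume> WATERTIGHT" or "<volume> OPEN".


Per-triangle v0·(v1×v2)/6:
  t1: +0.4010
  t2: +2.2680
  t3: +8.1951
  t4: +5.5361
  t5: +2.7943
  t6: -0.0785
  t7: +7.3720
  t8: +4.3796
  t9: +0.2252
  t10: +7.5702
  t11: +0.3495
  t12: +0.4409
  t13: -0.2821
  t14: +1.3157
  t15: +3.1264
  t16: +0.0355
  t17: -1.4910
  t18: +5.4998
  t19: +0.0383
  t20: +1.8815
  t21: +2.7198
  t22: -0.7247
  t23: -0.0093
  t24: +1.9239
  t25: +12.5331
  t26: +0.9970
  t27: +4.3540
  t28: +0.9004
  t29: +5.8518
  t30: -0.2804
  t31: +1.9757
  t32: +3.5670
  t33: +0.0918
  t34: +4.4057
  t35: -0.8828
  t36: +0.6753
  t37: +0.2413
  t38: -2.9700
  t39: +2.6763
  t40: +2.4258
  t41: +5.3611
  t42: +0.1656
  t43: +5.1543
  t44: +4.1436
  t45: -0.0295
  t46: +3.9069
  t47: +0.7620
  t48: +2.5009
  t49: +9.4281
  t50: +3.1409
  t51: +5.2822
  t52: +0.9659
  t53: -5.8556
  t54: +0.0509
Σ = +125.0268 → |volume| = 125.03

Directed edges: 162 total; 6 unmatched, e.g. (6.46,-1.08,-4.34)→(3.82,0.19,2.04) → open.

125.03 OPEN


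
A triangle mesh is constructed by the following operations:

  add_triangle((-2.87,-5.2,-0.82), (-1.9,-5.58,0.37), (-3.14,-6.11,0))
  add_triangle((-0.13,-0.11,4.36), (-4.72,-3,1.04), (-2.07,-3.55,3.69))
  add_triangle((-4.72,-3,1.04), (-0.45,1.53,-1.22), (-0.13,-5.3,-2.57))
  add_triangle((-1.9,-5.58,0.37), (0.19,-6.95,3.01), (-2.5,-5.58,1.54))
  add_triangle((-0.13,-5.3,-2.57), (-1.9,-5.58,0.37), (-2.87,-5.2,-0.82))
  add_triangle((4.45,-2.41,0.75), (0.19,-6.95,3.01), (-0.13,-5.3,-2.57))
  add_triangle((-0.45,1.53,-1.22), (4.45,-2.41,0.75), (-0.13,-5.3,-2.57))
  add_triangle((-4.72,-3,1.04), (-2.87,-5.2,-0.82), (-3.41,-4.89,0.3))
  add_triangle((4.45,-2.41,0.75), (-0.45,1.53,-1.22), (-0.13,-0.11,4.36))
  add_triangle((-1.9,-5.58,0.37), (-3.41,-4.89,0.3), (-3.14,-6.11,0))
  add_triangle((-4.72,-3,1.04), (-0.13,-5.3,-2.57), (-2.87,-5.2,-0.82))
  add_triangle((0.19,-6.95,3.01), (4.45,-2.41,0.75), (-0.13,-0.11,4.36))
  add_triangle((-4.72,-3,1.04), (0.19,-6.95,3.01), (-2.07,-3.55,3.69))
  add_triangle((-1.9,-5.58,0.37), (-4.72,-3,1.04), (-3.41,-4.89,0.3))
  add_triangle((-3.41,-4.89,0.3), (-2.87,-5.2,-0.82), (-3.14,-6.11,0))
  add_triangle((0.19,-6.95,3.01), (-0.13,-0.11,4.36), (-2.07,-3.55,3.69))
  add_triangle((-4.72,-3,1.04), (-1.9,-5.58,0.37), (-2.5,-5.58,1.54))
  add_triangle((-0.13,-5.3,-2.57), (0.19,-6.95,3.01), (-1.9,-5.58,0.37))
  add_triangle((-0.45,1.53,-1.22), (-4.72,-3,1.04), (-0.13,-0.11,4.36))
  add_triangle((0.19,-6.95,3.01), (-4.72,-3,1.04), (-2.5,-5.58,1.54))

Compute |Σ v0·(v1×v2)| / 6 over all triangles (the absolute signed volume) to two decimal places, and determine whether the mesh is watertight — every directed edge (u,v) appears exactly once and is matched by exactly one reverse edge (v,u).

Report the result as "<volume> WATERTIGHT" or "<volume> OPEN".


Per-triangle v0·(v1×v2)/6:
  t1: +0.7335
  t2: +7.5434
  t3: +9.1267
  t4: +4.2041
  t5: +4.8011
  t6: +24.8013
  t7: +6.9881
  t8: +1.9120
  t9: +4.0273
  t10: +0.6336
  t11: +0.9401
  t12: +21.8541
  t13: +12.6239
  t14: +1.4483
  t15: +0.8094
  t16: +10.4931
  t17: +3.5550
  t18: +10.9159
  t19: +6.1594
  t20: +4.0796
Σ = +137.6499 → |volume| = 137.65

Directed edges: 60 total, each appears once with its reverse present → watertight.

137.65 WATERTIGHT


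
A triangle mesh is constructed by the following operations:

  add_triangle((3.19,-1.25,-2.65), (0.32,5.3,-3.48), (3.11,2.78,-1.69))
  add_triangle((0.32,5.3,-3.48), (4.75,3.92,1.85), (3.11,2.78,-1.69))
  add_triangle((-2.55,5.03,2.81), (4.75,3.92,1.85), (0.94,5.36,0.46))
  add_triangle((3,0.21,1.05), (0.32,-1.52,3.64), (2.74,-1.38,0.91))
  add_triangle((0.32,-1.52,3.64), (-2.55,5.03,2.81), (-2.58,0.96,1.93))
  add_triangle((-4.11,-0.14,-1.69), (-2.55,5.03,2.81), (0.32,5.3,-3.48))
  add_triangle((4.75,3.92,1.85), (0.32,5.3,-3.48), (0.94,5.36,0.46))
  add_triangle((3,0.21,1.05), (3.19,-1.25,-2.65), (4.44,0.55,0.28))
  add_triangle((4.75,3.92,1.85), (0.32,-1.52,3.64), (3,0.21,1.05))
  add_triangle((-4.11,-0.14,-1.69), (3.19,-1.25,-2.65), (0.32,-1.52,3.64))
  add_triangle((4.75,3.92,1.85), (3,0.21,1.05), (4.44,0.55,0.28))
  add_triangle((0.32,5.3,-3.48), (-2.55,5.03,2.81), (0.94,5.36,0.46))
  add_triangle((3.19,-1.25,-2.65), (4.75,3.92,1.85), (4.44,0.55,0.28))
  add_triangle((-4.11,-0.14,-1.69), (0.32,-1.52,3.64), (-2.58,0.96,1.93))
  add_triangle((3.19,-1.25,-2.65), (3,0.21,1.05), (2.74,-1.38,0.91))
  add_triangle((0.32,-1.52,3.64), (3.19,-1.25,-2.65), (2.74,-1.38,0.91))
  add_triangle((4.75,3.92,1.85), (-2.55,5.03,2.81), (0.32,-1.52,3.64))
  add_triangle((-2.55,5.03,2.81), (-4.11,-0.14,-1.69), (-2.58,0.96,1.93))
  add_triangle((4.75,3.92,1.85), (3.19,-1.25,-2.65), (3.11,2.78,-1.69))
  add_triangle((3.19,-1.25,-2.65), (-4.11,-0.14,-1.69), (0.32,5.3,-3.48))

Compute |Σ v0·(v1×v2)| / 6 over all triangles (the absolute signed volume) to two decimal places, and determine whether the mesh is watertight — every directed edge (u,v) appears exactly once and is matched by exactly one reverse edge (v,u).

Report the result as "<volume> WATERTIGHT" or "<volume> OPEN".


190.52 WATERTIGHT

Per-triangle v0·(v1×v2)/6:
  t1: +9.4106
  t2: +10.9576
  t3: +13.2721
  t4: +2.8104
  t5: +7.3516
  t6: +26.6384
  t7: +13.4563
  t8: +1.3890
  t9: +6.4729
  t10: +7.4197
  t11: +2.3077
  t12: +13.3593
  t13: +5.1417
  t14: +5.6548
  t15: +2.9240
  t16: +1.7263
  t17: +25.2267
  t18: +7.7135
  t19: +9.5754
  t20: +17.7146
Σ = +190.5225 → |volume| = 190.52

Directed edges: 60 total, each appears once with its reverse present → watertight.


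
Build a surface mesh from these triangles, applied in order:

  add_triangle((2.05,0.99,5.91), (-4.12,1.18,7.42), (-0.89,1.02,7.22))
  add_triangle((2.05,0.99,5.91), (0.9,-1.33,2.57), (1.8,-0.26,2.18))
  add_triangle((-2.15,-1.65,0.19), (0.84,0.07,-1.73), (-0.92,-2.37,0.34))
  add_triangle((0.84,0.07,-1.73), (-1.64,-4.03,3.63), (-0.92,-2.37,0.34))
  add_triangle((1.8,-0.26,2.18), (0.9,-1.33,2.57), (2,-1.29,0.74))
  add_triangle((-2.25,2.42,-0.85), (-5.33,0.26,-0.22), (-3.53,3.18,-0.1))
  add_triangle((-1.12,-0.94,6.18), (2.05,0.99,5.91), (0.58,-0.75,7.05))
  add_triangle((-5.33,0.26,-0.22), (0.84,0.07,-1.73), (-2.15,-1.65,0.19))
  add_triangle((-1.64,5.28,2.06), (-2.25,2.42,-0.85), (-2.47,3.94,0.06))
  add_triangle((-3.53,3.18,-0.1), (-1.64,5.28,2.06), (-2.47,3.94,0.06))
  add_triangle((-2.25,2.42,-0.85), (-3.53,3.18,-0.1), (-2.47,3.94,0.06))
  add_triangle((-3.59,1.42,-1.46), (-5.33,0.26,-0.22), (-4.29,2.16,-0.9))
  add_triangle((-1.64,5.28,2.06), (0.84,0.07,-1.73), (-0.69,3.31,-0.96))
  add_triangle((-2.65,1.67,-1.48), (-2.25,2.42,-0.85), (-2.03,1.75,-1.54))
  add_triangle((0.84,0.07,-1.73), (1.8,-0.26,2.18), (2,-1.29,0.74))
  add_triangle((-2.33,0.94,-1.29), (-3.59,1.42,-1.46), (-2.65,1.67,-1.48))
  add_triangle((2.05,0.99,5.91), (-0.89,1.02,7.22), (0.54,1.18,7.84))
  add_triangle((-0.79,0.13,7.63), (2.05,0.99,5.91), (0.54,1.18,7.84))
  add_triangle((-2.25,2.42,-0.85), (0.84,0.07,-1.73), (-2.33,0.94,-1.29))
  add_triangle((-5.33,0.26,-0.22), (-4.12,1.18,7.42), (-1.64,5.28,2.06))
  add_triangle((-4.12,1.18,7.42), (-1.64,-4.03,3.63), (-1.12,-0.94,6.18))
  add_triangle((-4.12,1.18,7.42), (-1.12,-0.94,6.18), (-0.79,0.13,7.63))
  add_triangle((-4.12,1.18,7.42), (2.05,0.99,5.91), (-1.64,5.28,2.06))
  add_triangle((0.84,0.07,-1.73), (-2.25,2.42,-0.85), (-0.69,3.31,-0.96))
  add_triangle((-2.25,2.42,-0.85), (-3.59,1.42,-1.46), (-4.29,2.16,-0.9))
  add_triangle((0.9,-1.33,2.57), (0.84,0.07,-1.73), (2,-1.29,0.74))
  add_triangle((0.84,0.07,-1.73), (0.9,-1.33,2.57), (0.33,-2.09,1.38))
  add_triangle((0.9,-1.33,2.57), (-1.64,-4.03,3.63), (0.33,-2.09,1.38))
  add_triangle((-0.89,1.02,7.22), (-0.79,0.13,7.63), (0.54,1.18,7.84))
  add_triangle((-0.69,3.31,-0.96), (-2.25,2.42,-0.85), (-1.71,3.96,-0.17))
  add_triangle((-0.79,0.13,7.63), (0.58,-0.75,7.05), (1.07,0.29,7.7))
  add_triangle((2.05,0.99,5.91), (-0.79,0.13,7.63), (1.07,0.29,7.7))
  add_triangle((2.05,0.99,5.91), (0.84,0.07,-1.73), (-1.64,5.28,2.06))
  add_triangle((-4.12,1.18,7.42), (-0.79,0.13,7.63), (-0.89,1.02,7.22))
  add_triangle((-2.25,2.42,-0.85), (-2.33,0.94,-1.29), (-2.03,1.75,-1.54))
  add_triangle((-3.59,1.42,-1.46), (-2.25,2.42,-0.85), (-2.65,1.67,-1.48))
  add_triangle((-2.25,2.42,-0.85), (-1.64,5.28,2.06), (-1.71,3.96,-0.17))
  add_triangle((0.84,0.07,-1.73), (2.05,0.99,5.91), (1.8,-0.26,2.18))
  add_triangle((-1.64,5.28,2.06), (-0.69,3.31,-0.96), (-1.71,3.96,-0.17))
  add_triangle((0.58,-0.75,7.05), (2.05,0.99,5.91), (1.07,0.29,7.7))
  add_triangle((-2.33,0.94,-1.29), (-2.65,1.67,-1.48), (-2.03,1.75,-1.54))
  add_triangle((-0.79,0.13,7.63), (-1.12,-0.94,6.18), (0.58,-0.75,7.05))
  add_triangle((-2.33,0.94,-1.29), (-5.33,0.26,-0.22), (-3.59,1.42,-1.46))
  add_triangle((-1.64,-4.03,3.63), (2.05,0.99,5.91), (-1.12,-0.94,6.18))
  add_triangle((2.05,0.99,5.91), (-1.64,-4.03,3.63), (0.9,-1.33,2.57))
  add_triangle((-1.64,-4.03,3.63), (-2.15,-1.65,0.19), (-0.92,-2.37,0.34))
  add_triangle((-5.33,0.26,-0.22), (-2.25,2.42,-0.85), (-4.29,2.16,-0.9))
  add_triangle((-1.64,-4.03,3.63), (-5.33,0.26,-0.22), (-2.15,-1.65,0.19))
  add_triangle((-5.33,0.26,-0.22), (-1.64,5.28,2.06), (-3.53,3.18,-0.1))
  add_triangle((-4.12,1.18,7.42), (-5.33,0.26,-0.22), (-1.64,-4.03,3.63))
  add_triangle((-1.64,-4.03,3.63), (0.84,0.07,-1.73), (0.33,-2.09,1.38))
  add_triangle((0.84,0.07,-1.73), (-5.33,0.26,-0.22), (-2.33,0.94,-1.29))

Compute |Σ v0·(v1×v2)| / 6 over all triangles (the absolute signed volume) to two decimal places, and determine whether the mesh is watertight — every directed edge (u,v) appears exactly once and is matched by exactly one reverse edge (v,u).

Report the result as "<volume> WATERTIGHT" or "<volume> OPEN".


Per-triangle v0·(v1×v2)/6:
  t1: +1.0386
  t2: +1.8048
  t3: +1.0405
  t4: +0.9285
  t5: +1.0501
  t6: +2.1168
  t7: -2.5781
  t8: +2.7235
  t9: +0.0199
  t10: +1.8345
  t11: +0.8233
  t12: +1.4738
  t13: +1.1845
  t14: +0.2643
  t15: +0.9217
  t16: +0.1230
  t17: +0.0390
  t18: +2.0135
  t19: +1.3519
  t20: +33.2105
  t21: +12.2770
  t22: +5.0986
  t23: +32.6837
  t24: +1.7162
  t25: +0.7553
  t26: +0.0537
  t27: +0.9062
  t28: +1.5744
  t29: +1.7314
  t30: +1.0145
  t31: +2.3307
  t32: +1.5741
  t33: +7.8346
  t34: +3.6324
  t35: -0.3874
  t36: +0.3925
  t37: +1.5034
  t38: +1.2567
  t39: +1.4613
  t40: +1.2077
  t41: +0.0925
  t42: +2.2725
  t43: +0.3573
  t44: +9.2694
  t45: +5.0664
  t46: +1.8211
  t47: +0.1716
  t48: +4.7467
  t49: +5.4739
  t50: +30.9276
  t51: +1.0478
  t52: +1.1777
Σ = +192.4261 → |volume| = 192.43

Directed edges: 156 total, each appears once with its reverse present → watertight.

192.43 WATERTIGHT
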